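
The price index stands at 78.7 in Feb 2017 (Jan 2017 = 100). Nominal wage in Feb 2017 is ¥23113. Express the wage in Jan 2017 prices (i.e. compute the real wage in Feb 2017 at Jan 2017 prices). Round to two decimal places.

29368.49

Real = Nominal ÷ (Index/100) = 23113 ÷ (78.7/100)
     = 23113 ÷ 0.787 = 29368.4879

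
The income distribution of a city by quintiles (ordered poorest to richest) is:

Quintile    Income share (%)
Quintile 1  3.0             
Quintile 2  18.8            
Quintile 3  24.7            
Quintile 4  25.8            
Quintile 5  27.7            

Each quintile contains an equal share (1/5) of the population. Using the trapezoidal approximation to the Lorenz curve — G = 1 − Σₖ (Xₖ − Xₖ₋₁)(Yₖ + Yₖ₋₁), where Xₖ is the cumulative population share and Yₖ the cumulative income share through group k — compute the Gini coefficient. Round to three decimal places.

0.226

Cumulative income shares Yₖ: 0.0300, 0.2180, 0.4650, 0.7230, 1.0000
Σ (Xₖ−Xₖ₋₁)(Yₖ+Yₖ₋₁) = (1/5)(0.0300+0.0000) + (1/5)(0.2180+0.0300) + (1/5)(0.4650+0.2180) + (1/5)(0.7230+0.4650) + (1/5)(1.0000+0.7230)
  = 0.0060 + 0.0496 + 0.1366 + 0.2376 + 0.3446 = 0.7744
G = 1 − 0.7744 = 0.2256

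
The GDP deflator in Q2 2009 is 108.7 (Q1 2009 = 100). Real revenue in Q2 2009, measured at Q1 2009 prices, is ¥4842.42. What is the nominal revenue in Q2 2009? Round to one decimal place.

5263.7

Nominal = Real × (Index/100) = 4842.42 × (108.7/100)
        = 4842.42 × 1.087 = 5263.7105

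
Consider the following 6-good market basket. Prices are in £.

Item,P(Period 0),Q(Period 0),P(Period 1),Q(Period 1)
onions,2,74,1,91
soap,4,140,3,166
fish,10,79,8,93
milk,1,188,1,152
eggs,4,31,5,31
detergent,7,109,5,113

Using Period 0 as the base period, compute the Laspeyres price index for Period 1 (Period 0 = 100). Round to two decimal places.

Laspeyres price index uses base-period quantities as weights.
ΣP(Period 1)·Q(Period 0) = 1×74 + 3×140 + 8×79 + 1×188 + 5×31 + 5×109 = 74 + 420 + 632 + 188 + 155 + 545 = 2014
ΣP(Period 0)·Q(Period 0) = 2×74 + 4×140 + 10×79 + 1×188 + 4×31 + 7×109 = 148 + 560 + 790 + 188 + 124 + 763 = 2573
Index = 2014 / 2573 × 100 = 78.2744

78.27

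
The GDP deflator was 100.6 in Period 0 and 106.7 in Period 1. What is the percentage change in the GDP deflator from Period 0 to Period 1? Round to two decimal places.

Change = (106.7 − 100.6) / 100.6 × 100
       = 6.1 / 100.6 × 100 = 6.0636%

6.06%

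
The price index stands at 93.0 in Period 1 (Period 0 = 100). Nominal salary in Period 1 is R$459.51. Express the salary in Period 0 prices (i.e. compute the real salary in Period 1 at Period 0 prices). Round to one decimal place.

Real = Nominal ÷ (Index/100) = 459.51 ÷ (93.0/100)
     = 459.51 ÷ 0.930 = 494.0968

494.1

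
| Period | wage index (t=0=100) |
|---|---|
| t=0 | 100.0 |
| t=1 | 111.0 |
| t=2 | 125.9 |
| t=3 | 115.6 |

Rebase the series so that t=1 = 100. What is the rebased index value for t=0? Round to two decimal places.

Rebased(t=0) = 100.0 / 111.0 × 100 = 90.0901

90.09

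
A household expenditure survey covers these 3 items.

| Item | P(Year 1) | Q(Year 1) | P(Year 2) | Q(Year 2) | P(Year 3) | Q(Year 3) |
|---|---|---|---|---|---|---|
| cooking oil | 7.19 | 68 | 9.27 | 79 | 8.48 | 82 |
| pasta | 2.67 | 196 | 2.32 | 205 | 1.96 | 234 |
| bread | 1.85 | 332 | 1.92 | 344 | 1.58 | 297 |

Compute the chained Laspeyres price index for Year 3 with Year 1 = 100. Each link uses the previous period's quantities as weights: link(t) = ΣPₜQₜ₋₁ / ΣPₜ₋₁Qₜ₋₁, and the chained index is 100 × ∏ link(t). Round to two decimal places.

91.56

Link Year 1→Year 2:
ΣP(Year 2)Q(Year 1) = 9.27×68 + 2.32×196 + 1.92×332 = 630.36 + 454.72 + 637.44 = 1722.52
ΣP(Year 1)Q(Year 1) = 7.19×68 + 2.67×196 + 1.85×332 = 488.92 + 523.32 + 614.2 = 1626.44
link = 1722.52/1626.44 = 1.059074
Link Year 2→Year 3:
ΣP(Year 3)Q(Year 2) = 8.48×79 + 1.96×205 + 1.58×344 = 669.92 + 401.8 + 543.52 = 1615.24
ΣP(Year 2)Q(Year 2) = 9.27×79 + 2.32×205 + 1.92×344 = 732.33 + 475.6 + 660.48 = 1868.41
link = 1615.24/1868.41 = 0.864500
Chained index = 100 × 1.059074 × 0.864500 = 91.5569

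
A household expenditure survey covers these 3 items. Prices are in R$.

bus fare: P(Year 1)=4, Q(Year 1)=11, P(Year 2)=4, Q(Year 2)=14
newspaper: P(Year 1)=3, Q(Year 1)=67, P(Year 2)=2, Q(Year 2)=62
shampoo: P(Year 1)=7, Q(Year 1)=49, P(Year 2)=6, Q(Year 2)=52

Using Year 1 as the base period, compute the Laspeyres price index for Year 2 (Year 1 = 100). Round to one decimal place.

Laspeyres price index uses base-period quantities as weights.
ΣP(Year 2)·Q(Year 1) = 4×11 + 2×67 + 6×49 = 44 + 134 + 294 = 472
ΣP(Year 1)·Q(Year 1) = 4×11 + 3×67 + 7×49 = 44 + 201 + 343 = 588
Index = 472 / 588 × 100 = 80.2721

80.3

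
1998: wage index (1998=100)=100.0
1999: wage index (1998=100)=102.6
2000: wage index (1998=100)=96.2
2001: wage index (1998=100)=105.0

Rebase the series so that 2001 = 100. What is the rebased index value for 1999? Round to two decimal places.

97.71

Rebased(1999) = 102.6 / 105.0 × 100 = 97.7143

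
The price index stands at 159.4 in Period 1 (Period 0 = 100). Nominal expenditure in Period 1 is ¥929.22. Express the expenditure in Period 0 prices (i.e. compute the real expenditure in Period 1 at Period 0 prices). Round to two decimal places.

582.95

Real = Nominal ÷ (Index/100) = 929.22 ÷ (159.4/100)
     = 929.22 ÷ 1.594 = 582.9486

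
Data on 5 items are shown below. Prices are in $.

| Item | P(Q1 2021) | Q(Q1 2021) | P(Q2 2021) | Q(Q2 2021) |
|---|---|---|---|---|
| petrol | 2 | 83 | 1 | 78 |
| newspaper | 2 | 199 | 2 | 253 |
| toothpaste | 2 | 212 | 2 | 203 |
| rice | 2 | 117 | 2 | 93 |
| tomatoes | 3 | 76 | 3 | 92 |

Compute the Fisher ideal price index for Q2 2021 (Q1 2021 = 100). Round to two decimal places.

94.59

Laspeyres component (base-period weights):
ΣP(Q2 2021)Q(Q1 2021) = 1×83 + 2×199 + 2×212 + 2×117 + 3×76 = 83 + 398 + 424 + 234 + 228 = 1367
ΣP(Q1 2021)Q(Q1 2021) = 2×83 + 2×199 + 2×212 + 2×117 + 3×76 = 166 + 398 + 424 + 234 + 228 = 1450
L = 1367 / 1450 × 100 = 94.2759
Paasche component (current-period weights):
ΣP(Q2 2021)Q(Q2 2021) = 1×78 + 2×253 + 2×203 + 2×93 + 3×92 = 78 + 506 + 406 + 186 + 276 = 1452
ΣP(Q1 2021)Q(Q2 2021) = 2×78 + 2×253 + 2×203 + 2×93 + 3×92 = 156 + 506 + 406 + 186 + 276 = 1530
P = 1452 / 1530 × 100 = 94.9020
Fisher = √(L × P) = √(94.2759 × 94.9020) = 94.5884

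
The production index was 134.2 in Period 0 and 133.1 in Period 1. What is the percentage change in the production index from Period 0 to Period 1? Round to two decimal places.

-0.82%

Change = (133.1 − 134.2) / 134.2 × 100
       = -1.1 / 134.2 × 100 = -0.8197%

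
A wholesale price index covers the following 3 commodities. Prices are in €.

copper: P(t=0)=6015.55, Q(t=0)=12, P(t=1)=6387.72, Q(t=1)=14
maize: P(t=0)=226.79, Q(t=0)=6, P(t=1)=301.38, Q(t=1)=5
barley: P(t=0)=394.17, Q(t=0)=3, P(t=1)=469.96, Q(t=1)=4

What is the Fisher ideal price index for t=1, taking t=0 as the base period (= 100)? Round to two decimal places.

Laspeyres component (base-period weights):
ΣP(t=1)Q(t=0) = 6387.72×12 + 301.38×6 + 469.96×3 = 76652.64 + 1808.28 + 1409.88 = 79870.8
ΣP(t=0)Q(t=0) = 6015.55×12 + 226.79×6 + 394.17×3 = 72186.6 + 1360.74 + 1182.51 = 74729.85
L = 79870.8 / 74729.85 × 100 = 106.8794
Paasche component (current-period weights):
ΣP(t=1)Q(t=1) = 6387.72×14 + 301.38×5 + 469.96×4 = 89428.08 + 1506.9 + 1879.84 = 92814.82
ΣP(t=0)Q(t=1) = 6015.55×14 + 226.79×5 + 394.17×4 = 84217.7 + 1133.95 + 1576.68 = 86928.33
P = 92814.82 / 86928.33 × 100 = 106.7717
Fisher = √(L × P) = √(106.8794 × 106.7717) = 106.8255

106.83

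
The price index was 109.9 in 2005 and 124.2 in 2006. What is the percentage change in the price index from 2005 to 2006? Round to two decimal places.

13.01%

Change = (124.2 − 109.9) / 109.9 × 100
       = 14.3 / 109.9 × 100 = 13.0118%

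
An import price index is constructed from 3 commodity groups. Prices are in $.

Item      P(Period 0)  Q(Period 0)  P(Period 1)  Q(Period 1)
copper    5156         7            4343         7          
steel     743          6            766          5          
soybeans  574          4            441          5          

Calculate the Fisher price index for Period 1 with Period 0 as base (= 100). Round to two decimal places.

85.59

Laspeyres component (base-period weights):
ΣP(Period 1)Q(Period 0) = 4343×7 + 766×6 + 441×4 = 30401 + 4596 + 1764 = 36761
ΣP(Period 0)Q(Period 0) = 5156×7 + 743×6 + 574×4 = 36092 + 4458 + 2296 = 42846
L = 36761 / 42846 × 100 = 85.7980
Paasche component (current-period weights):
ΣP(Period 1)Q(Period 1) = 4343×7 + 766×5 + 441×5 = 30401 + 3830 + 2205 = 36436
ΣP(Period 0)Q(Period 1) = 5156×7 + 743×5 + 574×5 = 36092 + 3715 + 2870 = 42677
P = 36436 / 42677 × 100 = 85.3762
Fisher = √(L × P) = √(85.7980 × 85.3762) = 85.5868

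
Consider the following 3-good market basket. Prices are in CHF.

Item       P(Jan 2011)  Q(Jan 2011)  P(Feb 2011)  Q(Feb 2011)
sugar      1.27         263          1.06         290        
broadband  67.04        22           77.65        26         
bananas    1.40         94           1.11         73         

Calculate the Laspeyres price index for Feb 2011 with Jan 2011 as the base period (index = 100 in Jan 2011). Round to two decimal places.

Laspeyres price index uses base-period quantities as weights.
ΣP(Feb 2011)·Q(Jan 2011) = 1.06×263 + 77.65×22 + 1.11×94 = 278.78 + 1708.3 + 104.34 = 2091.42
ΣP(Jan 2011)·Q(Jan 2011) = 1.27×263 + 67.04×22 + 1.40×94 = 334.01 + 1474.88 + 131.6 = 1940.49
Index = 2091.42 / 1940.49 × 100 = 107.7779

107.78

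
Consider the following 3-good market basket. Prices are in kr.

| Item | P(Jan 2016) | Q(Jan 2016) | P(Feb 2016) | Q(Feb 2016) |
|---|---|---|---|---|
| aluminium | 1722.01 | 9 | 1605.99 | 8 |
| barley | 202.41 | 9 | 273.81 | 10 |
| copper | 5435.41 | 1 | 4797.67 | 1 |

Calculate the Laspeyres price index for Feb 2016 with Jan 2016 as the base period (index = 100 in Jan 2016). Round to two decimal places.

Laspeyres price index uses base-period quantities as weights.
ΣP(Feb 2016)·Q(Jan 2016) = 1605.99×9 + 273.81×9 + 4797.67×1 = 14453.91 + 2464.29 + 4797.67 = 21715.87
ΣP(Jan 2016)·Q(Jan 2016) = 1722.01×9 + 202.41×9 + 5435.41×1 = 15498.09 + 1821.69 + 5435.41 = 22755.19
Index = 21715.87 / 22755.19 × 100 = 95.4326

95.43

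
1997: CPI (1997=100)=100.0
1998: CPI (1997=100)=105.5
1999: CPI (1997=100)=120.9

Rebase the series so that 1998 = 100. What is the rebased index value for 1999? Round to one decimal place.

Rebased(1999) = 120.9 / 105.5 × 100 = 114.5972

114.6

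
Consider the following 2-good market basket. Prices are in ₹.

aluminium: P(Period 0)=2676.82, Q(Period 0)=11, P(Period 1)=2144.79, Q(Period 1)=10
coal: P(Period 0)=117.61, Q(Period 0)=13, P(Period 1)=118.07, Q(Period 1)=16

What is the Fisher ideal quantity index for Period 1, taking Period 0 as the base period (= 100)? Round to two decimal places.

92.69

Laspeyres component (base-period weights):
ΣP(Period 0)Q(Period 1) = 2676.82×10 + 117.61×16 = 26768.2 + 1881.76 = 28649.96
ΣP(Period 0)Q(Period 0) = 2676.82×11 + 117.61×13 = 29445.02 + 1528.93 = 30973.95
L = 28649.96 / 30973.95 × 100 = 92.4970
Paasche component (current-period weights):
ΣP(Period 1)Q(Period 1) = 2144.79×10 + 118.07×16 = 21447.9 + 1889.12 = 23337.02
ΣP(Period 1)Q(Period 0) = 2144.79×11 + 118.07×13 = 23592.69 + 1534.91 = 25127.6
P = 23337.02 / 25127.6 × 100 = 92.8741
Fisher = √(L × P) = √(92.4970 × 92.8741) = 92.6853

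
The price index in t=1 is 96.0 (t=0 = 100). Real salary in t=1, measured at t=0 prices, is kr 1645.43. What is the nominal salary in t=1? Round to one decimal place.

Nominal = Real × (Index/100) = 1645.43 × (96.0/100)
        = 1645.43 × 0.960 = 1579.6128

1579.6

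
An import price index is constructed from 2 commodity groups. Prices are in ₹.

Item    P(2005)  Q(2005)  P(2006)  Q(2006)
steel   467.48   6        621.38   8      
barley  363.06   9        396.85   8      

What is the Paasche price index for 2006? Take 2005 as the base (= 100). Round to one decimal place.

122.6

Paasche price index uses current-period quantities as weights.
ΣP(2006)·Q(2006) = 621.38×8 + 396.85×8 = 4971.04 + 3174.8 = 8145.84
ΣP(2005)·Q(2006) = 467.48×8 + 363.06×8 = 3739.84 + 2904.48 = 6644.32
Index = 8145.84 / 6644.32 × 100 = 122.5986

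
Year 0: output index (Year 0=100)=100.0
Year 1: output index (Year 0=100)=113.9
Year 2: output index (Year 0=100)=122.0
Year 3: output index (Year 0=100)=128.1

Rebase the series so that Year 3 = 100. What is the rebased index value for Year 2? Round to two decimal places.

Rebased(Year 2) = 122.0 / 128.1 × 100 = 95.2381

95.24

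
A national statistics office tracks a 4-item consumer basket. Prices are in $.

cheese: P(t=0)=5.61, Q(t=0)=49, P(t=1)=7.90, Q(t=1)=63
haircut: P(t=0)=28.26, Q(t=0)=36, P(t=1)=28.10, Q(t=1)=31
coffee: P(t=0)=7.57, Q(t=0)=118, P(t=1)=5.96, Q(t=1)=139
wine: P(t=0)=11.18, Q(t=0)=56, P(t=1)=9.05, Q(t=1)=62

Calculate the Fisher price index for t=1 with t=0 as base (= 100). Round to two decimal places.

92.75

Laspeyres component (base-period weights):
ΣP(t=1)Q(t=0) = 7.90×49 + 28.10×36 + 5.96×118 + 9.05×56 = 387.1 + 1011.6 + 703.28 + 506.8 = 2608.78
ΣP(t=0)Q(t=0) = 5.61×49 + 28.26×36 + 7.57×118 + 11.18×56 = 274.89 + 1017.36 + 893.26 + 626.08 = 2811.59
L = 2608.78 / 2811.59 × 100 = 92.7866
Paasche component (current-period weights):
ΣP(t=1)Q(t=1) = 7.90×63 + 28.10×31 + 5.96×139 + 9.05×62 = 497.7 + 871.1 + 828.44 + 561.1 = 2758.34
ΣP(t=0)Q(t=1) = 5.61×63 + 28.26×31 + 7.57×139 + 11.18×62 = 353.43 + 876.06 + 1052.23 + 693.16 = 2974.88
P = 2758.34 / 2974.88 × 100 = 92.7211
Fisher = √(L × P) = √(92.7866 × 92.7211) = 92.7538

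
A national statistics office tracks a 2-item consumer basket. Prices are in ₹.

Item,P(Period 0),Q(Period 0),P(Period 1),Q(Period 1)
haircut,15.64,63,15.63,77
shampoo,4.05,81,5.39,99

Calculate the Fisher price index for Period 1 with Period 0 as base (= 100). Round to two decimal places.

108.22

Laspeyres component (base-period weights):
ΣP(Period 1)Q(Period 0) = 15.63×63 + 5.39×81 = 984.69 + 436.59 = 1421.28
ΣP(Period 0)Q(Period 0) = 15.64×63 + 4.05×81 = 985.32 + 328.05 = 1313.37
L = 1421.28 / 1313.37 × 100 = 108.2163
Paasche component (current-period weights):
ΣP(Period 1)Q(Period 1) = 15.63×77 + 5.39×99 = 1203.51 + 533.61 = 1737.12
ΣP(Period 0)Q(Period 1) = 15.64×77 + 4.05×99 = 1204.28 + 400.95 = 1605.23
P = 1737.12 / 1605.23 × 100 = 108.2163
Fisher = √(L × P) = √(108.2163 × 108.2163) = 108.2163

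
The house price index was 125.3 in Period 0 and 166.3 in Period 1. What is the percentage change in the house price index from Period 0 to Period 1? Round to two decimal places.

32.72%

Change = (166.3 − 125.3) / 125.3 × 100
       = 41.0 / 125.3 × 100 = 32.7215%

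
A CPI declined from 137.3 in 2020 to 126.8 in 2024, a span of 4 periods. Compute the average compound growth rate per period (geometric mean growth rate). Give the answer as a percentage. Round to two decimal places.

-1.97%

Growth factor = (126.8/137.3)^(1/4) = (0.923525)^(1/4) = 0.980307
Growth rate = 0.980307 − 1 = -0.019693 = -1.9693%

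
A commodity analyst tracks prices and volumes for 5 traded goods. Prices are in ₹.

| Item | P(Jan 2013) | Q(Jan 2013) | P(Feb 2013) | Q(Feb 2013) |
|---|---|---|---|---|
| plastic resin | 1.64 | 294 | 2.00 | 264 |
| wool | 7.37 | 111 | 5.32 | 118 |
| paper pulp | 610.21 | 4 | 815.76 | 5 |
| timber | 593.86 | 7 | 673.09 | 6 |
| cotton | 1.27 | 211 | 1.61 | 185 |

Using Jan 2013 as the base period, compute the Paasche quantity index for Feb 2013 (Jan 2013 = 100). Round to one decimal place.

100.8

Paasche quantity index uses current-period prices as weights.
ΣP(Feb 2013)·Q(Feb 2013) = 2.00×264 + 5.32×118 + 815.76×5 + 673.09×6 + 1.61×185 = 528 + 627.76 + 4078.8 + 4038.54 + 297.85 = 9570.95
ΣP(Feb 2013)·Q(Jan 2013) = 2.00×294 + 5.32×111 + 815.76×4 + 673.09×7 + 1.61×211 = 588 + 590.52 + 3263.04 + 4711.63 + 339.71 = 9492.9
Index = 9570.95 / 9492.9 × 100 = 100.8222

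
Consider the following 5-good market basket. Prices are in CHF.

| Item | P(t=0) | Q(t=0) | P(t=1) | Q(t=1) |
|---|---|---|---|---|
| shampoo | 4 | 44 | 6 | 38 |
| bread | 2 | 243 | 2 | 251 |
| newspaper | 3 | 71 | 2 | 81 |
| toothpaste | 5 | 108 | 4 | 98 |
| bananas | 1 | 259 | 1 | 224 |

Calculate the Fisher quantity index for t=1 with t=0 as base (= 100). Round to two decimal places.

Laspeyres component (base-period weights):
ΣP(t=0)Q(t=1) = 4×38 + 2×251 + 3×81 + 5×98 + 1×224 = 152 + 502 + 243 + 490 + 224 = 1611
ΣP(t=0)Q(t=0) = 4×44 + 2×243 + 3×71 + 5×108 + 1×259 = 176 + 486 + 213 + 540 + 259 = 1674
L = 1611 / 1674 × 100 = 96.2366
Paasche component (current-period weights):
ΣP(t=1)Q(t=1) = 6×38 + 2×251 + 2×81 + 4×98 + 1×224 = 228 + 502 + 162 + 392 + 224 = 1508
ΣP(t=1)Q(t=0) = 6×44 + 2×243 + 2×71 + 4×108 + 1×259 = 264 + 486 + 142 + 432 + 259 = 1583
P = 1508 / 1583 × 100 = 95.2622
Fisher = √(L × P) = √(96.2366 × 95.2622) = 95.7481

95.75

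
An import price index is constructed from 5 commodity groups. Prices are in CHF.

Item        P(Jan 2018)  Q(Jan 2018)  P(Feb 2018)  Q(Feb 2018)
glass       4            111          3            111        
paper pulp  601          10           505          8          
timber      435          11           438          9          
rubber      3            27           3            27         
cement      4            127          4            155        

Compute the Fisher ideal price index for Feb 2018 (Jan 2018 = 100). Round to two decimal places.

Laspeyres component (base-period weights):
ΣP(Feb 2018)Q(Jan 2018) = 3×111 + 505×10 + 438×11 + 3×27 + 4×127 = 333 + 5050 + 4818 + 81 + 508 = 10790
ΣP(Jan 2018)Q(Jan 2018) = 4×111 + 601×10 + 435×11 + 3×27 + 4×127 = 444 + 6010 + 4785 + 81 + 508 = 11828
L = 10790 / 11828 × 100 = 91.2242
Paasche component (current-period weights):
ΣP(Feb 2018)Q(Feb 2018) = 3×111 + 505×8 + 438×9 + 3×27 + 4×155 = 333 + 4040 + 3942 + 81 + 620 = 9016
ΣP(Jan 2018)Q(Feb 2018) = 4×111 + 601×8 + 435×9 + 3×27 + 4×155 = 444 + 4808 + 3915 + 81 + 620 = 9868
P = 9016 / 9868 × 100 = 91.3660
Fisher = √(L × P) = √(91.2242 × 91.3660) = 91.2951

91.30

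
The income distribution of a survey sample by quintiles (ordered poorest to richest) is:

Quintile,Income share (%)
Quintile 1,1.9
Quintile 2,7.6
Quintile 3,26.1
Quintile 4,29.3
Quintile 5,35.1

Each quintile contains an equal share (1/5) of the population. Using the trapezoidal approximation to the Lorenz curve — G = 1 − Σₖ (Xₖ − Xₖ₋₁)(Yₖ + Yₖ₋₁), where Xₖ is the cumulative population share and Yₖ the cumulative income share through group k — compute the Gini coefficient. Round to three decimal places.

0.352

Cumulative income shares Yₖ: 0.0190, 0.0950, 0.3560, 0.6490, 1.0000
Σ (Xₖ−Xₖ₋₁)(Yₖ+Yₖ₋₁) = (1/5)(0.0190+0.0000) + (1/5)(0.0950+0.0190) + (1/5)(0.3560+0.0950) + (1/5)(0.6490+0.3560) + (1/5)(1.0000+0.6490)
  = 0.0038 + 0.0228 + 0.0902 + 0.2010 + 0.3298 = 0.6476
G = 1 − 0.6476 = 0.3524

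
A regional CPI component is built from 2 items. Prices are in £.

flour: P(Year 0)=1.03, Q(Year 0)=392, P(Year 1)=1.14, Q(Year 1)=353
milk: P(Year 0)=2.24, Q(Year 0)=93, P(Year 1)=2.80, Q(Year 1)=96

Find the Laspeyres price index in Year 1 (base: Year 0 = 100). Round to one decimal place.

Laspeyres price index uses base-period quantities as weights.
ΣP(Year 1)·Q(Year 0) = 1.14×392 + 2.80×93 = 446.88 + 260.4 = 707.28
ΣP(Year 0)·Q(Year 0) = 1.03×392 + 2.24×93 = 403.76 + 208.32 = 612.08
Index = 707.28 / 612.08 × 100 = 115.5535

115.6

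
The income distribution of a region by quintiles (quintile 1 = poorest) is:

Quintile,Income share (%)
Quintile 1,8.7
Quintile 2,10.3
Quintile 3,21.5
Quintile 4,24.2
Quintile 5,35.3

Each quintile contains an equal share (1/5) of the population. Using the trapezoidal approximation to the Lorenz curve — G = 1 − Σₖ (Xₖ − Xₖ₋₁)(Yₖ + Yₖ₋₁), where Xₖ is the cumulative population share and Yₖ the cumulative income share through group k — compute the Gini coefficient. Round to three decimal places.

Cumulative income shares Yₖ: 0.0870, 0.1900, 0.4050, 0.6470, 1.0000
Σ (Xₖ−Xₖ₋₁)(Yₖ+Yₖ₋₁) = (1/5)(0.0870+0.0000) + (1/5)(0.1900+0.0870) + (1/5)(0.4050+0.1900) + (1/5)(0.6470+0.4050) + (1/5)(1.0000+0.6470)
  = 0.0174 + 0.0554 + 0.1190 + 0.2104 + 0.3294 = 0.7316
G = 1 − 0.7316 = 0.2684

0.268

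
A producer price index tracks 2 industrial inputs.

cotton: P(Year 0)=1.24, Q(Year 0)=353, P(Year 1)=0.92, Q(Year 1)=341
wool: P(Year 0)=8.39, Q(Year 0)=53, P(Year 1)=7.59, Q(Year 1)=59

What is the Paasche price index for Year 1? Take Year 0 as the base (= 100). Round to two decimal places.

82.97

Paasche price index uses current-period quantities as weights.
ΣP(Year 1)·Q(Year 1) = 0.92×341 + 7.59×59 = 313.72 + 447.81 = 761.53
ΣP(Year 0)·Q(Year 1) = 1.24×341 + 8.39×59 = 422.84 + 495.01 = 917.85
Index = 761.53 / 917.85 × 100 = 82.9689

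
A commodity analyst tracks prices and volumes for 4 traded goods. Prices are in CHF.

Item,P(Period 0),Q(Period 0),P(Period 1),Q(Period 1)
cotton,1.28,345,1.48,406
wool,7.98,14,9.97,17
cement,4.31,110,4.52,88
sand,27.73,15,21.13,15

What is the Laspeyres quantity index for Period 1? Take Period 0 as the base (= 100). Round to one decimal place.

Laspeyres quantity index uses base-period prices as weights.
ΣP(Period 0)·Q(Period 1) = 1.28×406 + 7.98×17 + 4.31×88 + 27.73×15 = 519.68 + 135.66 + 379.28 + 415.95 = 1450.57
ΣP(Period 0)·Q(Period 0) = 1.28×345 + 7.98×14 + 4.31×110 + 27.73×15 = 441.6 + 111.72 + 474.1 + 415.95 = 1443.37
Index = 1450.57 / 1443.37 × 100 = 100.4988

100.5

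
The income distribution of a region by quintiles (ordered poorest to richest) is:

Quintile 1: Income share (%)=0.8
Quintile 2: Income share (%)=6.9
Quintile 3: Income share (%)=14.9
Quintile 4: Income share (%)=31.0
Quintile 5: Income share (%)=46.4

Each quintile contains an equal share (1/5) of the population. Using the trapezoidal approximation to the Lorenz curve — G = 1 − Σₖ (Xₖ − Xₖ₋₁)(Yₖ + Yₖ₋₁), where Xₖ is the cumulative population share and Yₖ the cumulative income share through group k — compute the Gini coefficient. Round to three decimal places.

0.461

Cumulative income shares Yₖ: 0.0080, 0.0770, 0.2260, 0.5360, 1.0000
Σ (Xₖ−Xₖ₋₁)(Yₖ+Yₖ₋₁) = (1/5)(0.0080+0.0000) + (1/5)(0.0770+0.0080) + (1/5)(0.2260+0.0770) + (1/5)(0.5360+0.2260) + (1/5)(1.0000+0.5360)
  = 0.0016 + 0.0170 + 0.0606 + 0.1524 + 0.3072 = 0.5388
G = 1 − 0.5388 = 0.4612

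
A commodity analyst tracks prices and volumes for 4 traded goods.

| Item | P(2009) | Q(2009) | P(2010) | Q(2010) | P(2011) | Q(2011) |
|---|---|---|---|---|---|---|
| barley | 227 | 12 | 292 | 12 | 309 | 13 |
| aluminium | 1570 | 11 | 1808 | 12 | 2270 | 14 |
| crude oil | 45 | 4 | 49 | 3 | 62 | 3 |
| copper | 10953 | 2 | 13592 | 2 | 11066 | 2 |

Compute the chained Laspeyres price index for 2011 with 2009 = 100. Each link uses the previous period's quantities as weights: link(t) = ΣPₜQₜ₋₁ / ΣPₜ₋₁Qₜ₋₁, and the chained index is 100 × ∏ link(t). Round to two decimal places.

122.34

Link 2009→2010:
ΣP(2010)Q(2009) = 292×12 + 1808×11 + 49×4 + 13592×2 = 3504 + 19888 + 196 + 27184 = 50772
ΣP(2009)Q(2009) = 227×12 + 1570×11 + 45×4 + 10953×2 = 2724 + 17270 + 180 + 21906 = 42080
link = 50772/42080 = 1.206559
Link 2010→2011:
ΣP(2011)Q(2010) = 309×12 + 2270×12 + 62×3 + 11066×2 = 3708 + 27240 + 186 + 22132 = 53266
ΣP(2010)Q(2010) = 292×12 + 1808×12 + 49×3 + 13592×2 = 3504 + 21696 + 147 + 27184 = 52531
link = 53266/52531 = 1.013992
Chained index = 100 × 1.206559 × 1.013992 = 122.3441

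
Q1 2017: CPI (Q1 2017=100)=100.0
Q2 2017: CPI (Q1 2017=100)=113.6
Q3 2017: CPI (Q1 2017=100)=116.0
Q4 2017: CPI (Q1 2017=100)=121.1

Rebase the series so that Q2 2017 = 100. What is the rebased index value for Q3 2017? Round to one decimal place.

Rebased(Q3 2017) = 116.0 / 113.6 × 100 = 102.1127

102.1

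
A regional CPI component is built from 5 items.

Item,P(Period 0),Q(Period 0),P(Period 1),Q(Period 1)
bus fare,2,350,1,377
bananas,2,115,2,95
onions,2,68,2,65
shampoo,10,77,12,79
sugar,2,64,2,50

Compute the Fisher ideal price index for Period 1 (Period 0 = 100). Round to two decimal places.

89.43

Laspeyres component (base-period weights):
ΣP(Period 1)Q(Period 0) = 1×350 + 2×115 + 2×68 + 12×77 + 2×64 = 350 + 230 + 136 + 924 + 128 = 1768
ΣP(Period 0)Q(Period 0) = 2×350 + 2×115 + 2×68 + 10×77 + 2×64 = 700 + 230 + 136 + 770 + 128 = 1964
L = 1768 / 1964 × 100 = 90.0204
Paasche component (current-period weights):
ΣP(Period 1)Q(Period 1) = 1×377 + 2×95 + 2×65 + 12×79 + 2×50 = 377 + 190 + 130 + 948 + 100 = 1745
ΣP(Period 0)Q(Period 1) = 2×377 + 2×95 + 2×65 + 10×79 + 2×50 = 754 + 190 + 130 + 790 + 100 = 1964
P = 1745 / 1964 × 100 = 88.8493
Fisher = √(L × P) = √(90.0204 × 88.8493) = 89.4329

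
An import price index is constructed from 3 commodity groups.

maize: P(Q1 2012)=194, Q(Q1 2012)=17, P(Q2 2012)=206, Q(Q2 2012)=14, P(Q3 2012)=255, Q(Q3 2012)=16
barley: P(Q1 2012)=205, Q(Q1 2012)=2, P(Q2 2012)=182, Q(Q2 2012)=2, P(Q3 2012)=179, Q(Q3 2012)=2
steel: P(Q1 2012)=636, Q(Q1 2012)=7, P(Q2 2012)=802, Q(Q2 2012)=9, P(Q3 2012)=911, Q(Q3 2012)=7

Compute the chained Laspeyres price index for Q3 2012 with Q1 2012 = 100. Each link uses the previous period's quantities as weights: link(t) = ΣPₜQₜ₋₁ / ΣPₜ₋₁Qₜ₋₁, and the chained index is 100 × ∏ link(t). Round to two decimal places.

134.61

Link Q1 2012→Q2 2012:
ΣP(Q2 2012)Q(Q1 2012) = 206×17 + 182×2 + 802×7 = 3502 + 364 + 5614 = 9480
ΣP(Q1 2012)Q(Q1 2012) = 194×17 + 205×2 + 636×7 = 3298 + 410 + 4452 = 8160
link = 9480/8160 = 1.161765
Link Q2 2012→Q3 2012:
ΣP(Q3 2012)Q(Q2 2012) = 255×14 + 179×2 + 911×9 = 3570 + 358 + 8199 = 12127
ΣP(Q2 2012)Q(Q2 2012) = 206×14 + 182×2 + 802×9 = 2884 + 364 + 7218 = 10466
link = 12127/10466 = 1.158704
Chained index = 100 × 1.161765 × 1.158704 = 134.6142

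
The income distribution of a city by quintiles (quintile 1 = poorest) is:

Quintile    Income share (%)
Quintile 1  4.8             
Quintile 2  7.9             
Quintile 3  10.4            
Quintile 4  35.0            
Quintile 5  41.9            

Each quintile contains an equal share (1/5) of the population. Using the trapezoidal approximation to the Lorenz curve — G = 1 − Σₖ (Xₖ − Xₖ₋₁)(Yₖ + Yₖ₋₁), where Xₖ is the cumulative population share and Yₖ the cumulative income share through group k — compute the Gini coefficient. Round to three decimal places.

0.405

Cumulative income shares Yₖ: 0.0480, 0.1270, 0.2310, 0.5810, 1.0000
Σ (Xₖ−Xₖ₋₁)(Yₖ+Yₖ₋₁) = (1/5)(0.0480+0.0000) + (1/5)(0.1270+0.0480) + (1/5)(0.2310+0.1270) + (1/5)(0.5810+0.2310) + (1/5)(1.0000+0.5810)
  = 0.0096 + 0.0350 + 0.0716 + 0.1624 + 0.3162 = 0.5948
G = 1 − 0.5948 = 0.4052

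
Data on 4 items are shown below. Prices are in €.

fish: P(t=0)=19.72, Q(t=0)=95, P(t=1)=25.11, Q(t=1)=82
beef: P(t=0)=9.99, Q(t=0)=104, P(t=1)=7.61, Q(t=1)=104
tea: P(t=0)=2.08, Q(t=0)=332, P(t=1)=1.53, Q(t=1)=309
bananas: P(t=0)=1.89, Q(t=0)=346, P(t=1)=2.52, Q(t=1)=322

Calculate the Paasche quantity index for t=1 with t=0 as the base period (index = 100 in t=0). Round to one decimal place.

Paasche quantity index uses current-period prices as weights.
ΣP(t=1)·Q(t=1) = 25.11×82 + 7.61×104 + 1.53×309 + 2.52×322 = 2059.02 + 791.44 + 472.77 + 811.44 = 4134.67
ΣP(t=1)·Q(t=0) = 25.11×95 + 7.61×104 + 1.53×332 + 2.52×346 = 2385.45 + 791.44 + 507.96 + 871.92 = 4556.77
Index = 4134.67 / 4556.77 × 100 = 90.7369

90.7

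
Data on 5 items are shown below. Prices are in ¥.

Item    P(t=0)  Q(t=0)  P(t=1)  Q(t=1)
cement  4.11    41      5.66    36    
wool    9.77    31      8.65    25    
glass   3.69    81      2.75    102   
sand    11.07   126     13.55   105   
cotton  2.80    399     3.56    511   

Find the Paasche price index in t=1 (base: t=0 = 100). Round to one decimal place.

Paasche price index uses current-period quantities as weights.
ΣP(t=1)·Q(t=1) = 5.66×36 + 8.65×25 + 2.75×102 + 13.55×105 + 3.56×511 = 203.76 + 216.25 + 280.5 + 1422.75 + 1819.16 = 3942.42
ΣP(t=0)·Q(t=1) = 4.11×36 + 9.77×25 + 3.69×102 + 11.07×105 + 2.80×511 = 147.96 + 244.25 + 376.38 + 1162.35 + 1430.8 = 3361.74
Index = 3942.42 / 3361.74 × 100 = 117.2732

117.3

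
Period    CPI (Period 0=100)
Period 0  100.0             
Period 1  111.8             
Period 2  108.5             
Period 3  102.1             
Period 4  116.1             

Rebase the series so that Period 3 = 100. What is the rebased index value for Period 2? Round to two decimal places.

Rebased(Period 2) = 108.5 / 102.1 × 100 = 106.2684

106.27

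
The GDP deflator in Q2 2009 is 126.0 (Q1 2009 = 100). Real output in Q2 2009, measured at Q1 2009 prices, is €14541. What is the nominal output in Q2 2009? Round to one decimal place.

18321.7

Nominal = Real × (Index/100) = 14541 × (126.0/100)
        = 14541 × 1.260 = 18321.6600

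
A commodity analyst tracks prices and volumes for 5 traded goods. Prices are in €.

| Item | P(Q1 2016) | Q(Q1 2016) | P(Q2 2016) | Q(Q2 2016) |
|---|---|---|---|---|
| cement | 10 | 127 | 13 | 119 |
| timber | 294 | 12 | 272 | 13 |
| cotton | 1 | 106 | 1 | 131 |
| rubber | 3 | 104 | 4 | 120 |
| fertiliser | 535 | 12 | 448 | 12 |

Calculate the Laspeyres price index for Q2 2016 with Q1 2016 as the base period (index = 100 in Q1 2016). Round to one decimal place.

92.9

Laspeyres price index uses base-period quantities as weights.
ΣP(Q2 2016)·Q(Q1 2016) = 13×127 + 272×12 + 1×106 + 4×104 + 448×12 = 1651 + 3264 + 106 + 416 + 5376 = 10813
ΣP(Q1 2016)·Q(Q1 2016) = 10×127 + 294×12 + 1×106 + 3×104 + 535×12 = 1270 + 3528 + 106 + 312 + 6420 = 11636
Index = 10813 / 11636 × 100 = 92.9271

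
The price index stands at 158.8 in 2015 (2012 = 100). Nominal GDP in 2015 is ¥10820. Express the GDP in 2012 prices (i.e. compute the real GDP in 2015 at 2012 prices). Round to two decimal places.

Real = Nominal ÷ (Index/100) = 10820 ÷ (158.8/100)
     = 10820 ÷ 1.588 = 6813.6020

6813.60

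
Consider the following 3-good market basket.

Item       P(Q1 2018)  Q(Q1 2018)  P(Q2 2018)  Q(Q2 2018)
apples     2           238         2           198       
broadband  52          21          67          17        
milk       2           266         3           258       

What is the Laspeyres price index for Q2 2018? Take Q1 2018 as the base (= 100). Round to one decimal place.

127.7

Laspeyres price index uses base-period quantities as weights.
ΣP(Q2 2018)·Q(Q1 2018) = 2×238 + 67×21 + 3×266 = 476 + 1407 + 798 = 2681
ΣP(Q1 2018)·Q(Q1 2018) = 2×238 + 52×21 + 2×266 = 476 + 1092 + 532 = 2100
Index = 2681 / 2100 × 100 = 127.6667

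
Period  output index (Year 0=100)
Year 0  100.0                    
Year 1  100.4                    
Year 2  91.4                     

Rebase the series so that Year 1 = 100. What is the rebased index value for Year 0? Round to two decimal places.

Rebased(Year 0) = 100.0 / 100.4 × 100 = 99.6016

99.60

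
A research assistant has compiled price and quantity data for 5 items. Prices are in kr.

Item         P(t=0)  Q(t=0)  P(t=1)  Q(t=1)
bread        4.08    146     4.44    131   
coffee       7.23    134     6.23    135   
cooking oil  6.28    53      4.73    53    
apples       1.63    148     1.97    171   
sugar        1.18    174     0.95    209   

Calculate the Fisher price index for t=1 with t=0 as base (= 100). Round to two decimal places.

Laspeyres component (base-period weights):
ΣP(t=1)Q(t=0) = 4.44×146 + 6.23×134 + 4.73×53 + 1.97×148 + 0.95×174 = 648.24 + 834.82 + 250.69 + 291.56 + 165.3 = 2190.61
ΣP(t=0)Q(t=0) = 4.08×146 + 7.23×134 + 6.28×53 + 1.63×148 + 1.18×174 = 595.68 + 968.82 + 332.84 + 241.24 + 205.32 = 2343.9
L = 2190.61 / 2343.9 × 100 = 93.4600
Paasche component (current-period weights):
ΣP(t=1)Q(t=1) = 4.44×131 + 6.23×135 + 4.73×53 + 1.97×171 + 0.95×209 = 581.64 + 841.05 + 250.69 + 336.87 + 198.55 = 2208.8
ΣP(t=0)Q(t=1) = 4.08×131 + 7.23×135 + 6.28×53 + 1.63×171 + 1.18×209 = 534.48 + 976.05 + 332.84 + 278.73 + 246.62 = 2368.72
P = 2208.8 / 2368.72 × 100 = 93.2487
Fisher = √(L × P) = √(93.4600 × 93.2487) = 93.3543

93.35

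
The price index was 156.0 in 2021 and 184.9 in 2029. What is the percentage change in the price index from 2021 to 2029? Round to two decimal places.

18.53%

Change = (184.9 − 156.0) / 156.0 × 100
       = 28.9 / 156.0 × 100 = 18.5256%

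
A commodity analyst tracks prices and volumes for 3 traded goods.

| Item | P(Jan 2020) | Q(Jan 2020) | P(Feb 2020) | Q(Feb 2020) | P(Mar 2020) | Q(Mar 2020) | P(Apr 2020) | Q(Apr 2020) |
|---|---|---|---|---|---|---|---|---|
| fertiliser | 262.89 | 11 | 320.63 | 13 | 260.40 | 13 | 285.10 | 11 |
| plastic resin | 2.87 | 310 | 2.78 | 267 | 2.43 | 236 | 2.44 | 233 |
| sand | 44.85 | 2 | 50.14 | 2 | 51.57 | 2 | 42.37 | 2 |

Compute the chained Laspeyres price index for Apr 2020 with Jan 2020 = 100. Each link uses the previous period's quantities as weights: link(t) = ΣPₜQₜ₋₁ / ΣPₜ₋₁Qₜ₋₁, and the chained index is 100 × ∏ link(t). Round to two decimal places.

Link Jan 2020→Feb 2020:
ΣP(Feb 2020)Q(Jan 2020) = 320.63×11 + 2.78×310 + 50.14×2 = 3526.93 + 861.8 + 100.28 = 4489.01
ΣP(Jan 2020)Q(Jan 2020) = 262.89×11 + 2.87×310 + 44.85×2 = 2891.79 + 889.7 + 89.7 = 3871.19
link = 4489.01/3871.19 = 1.159594
Link Feb 2020→Mar 2020:
ΣP(Mar 2020)Q(Feb 2020) = 260.40×13 + 2.43×267 + 51.57×2 = 3385.2 + 648.81 + 103.14 = 4137.15
ΣP(Feb 2020)Q(Feb 2020) = 320.63×13 + 2.78×267 + 50.14×2 = 4168.19 + 742.26 + 100.28 = 5010.73
link = 4137.15/5010.73 = 0.825658
Link Mar 2020→Apr 2020:
ΣP(Apr 2020)Q(Mar 2020) = 285.10×13 + 2.44×236 + 42.37×2 = 3706.3 + 575.84 + 84.74 = 4366.88
ΣP(Mar 2020)Q(Mar 2020) = 260.40×13 + 2.43×236 + 51.57×2 = 3385.2 + 573.48 + 103.14 = 4061.82
link = 4366.88/4061.82 = 1.075104
Chained index = 100 × 1.159594 × 0.825658 × 1.075104 = 102.9335

102.93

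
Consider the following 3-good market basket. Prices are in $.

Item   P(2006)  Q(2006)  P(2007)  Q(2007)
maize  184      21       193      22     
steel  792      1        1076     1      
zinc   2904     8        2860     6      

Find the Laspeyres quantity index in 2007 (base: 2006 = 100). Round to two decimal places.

79.83

Laspeyres quantity index uses base-period prices as weights.
ΣP(2006)·Q(2007) = 184×22 + 792×1 + 2904×6 = 4048 + 792 + 17424 = 22264
ΣP(2006)·Q(2006) = 184×21 + 792×1 + 2904×8 = 3864 + 792 + 23232 = 27888
Index = 22264 / 27888 × 100 = 79.8336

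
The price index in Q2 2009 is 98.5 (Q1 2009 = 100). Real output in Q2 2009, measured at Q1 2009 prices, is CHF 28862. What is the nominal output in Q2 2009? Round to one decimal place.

Nominal = Real × (Index/100) = 28862 × (98.5/100)
        = 28862 × 0.985 = 28429.0700

28429.1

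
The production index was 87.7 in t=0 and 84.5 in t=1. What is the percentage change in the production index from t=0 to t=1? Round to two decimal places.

-3.65%

Change = (84.5 − 87.7) / 87.7 × 100
       = -3.2 / 87.7 × 100 = -3.6488%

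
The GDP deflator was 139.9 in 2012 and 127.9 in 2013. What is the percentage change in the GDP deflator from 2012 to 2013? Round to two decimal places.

-8.58%

Change = (127.9 − 139.9) / 139.9 × 100
       = -12.0 / 139.9 × 100 = -8.5776%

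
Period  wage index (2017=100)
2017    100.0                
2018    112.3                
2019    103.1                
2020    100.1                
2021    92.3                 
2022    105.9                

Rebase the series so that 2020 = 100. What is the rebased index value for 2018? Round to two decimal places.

112.19

Rebased(2018) = 112.3 / 100.1 × 100 = 112.1878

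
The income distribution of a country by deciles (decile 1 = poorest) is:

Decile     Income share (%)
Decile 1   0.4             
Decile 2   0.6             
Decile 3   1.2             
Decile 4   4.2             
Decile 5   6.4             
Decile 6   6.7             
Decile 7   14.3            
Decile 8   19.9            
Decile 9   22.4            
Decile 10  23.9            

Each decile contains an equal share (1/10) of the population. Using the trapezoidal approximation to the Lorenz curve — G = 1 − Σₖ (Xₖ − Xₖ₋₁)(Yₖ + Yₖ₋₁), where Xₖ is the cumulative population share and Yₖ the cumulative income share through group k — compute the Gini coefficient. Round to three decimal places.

0.488

Cumulative income shares Yₖ: 0.0040, 0.0100, 0.0220, 0.0640, 0.1280, 0.1950, 0.3380, 0.5370, 0.7610, 1.0000
Σ (Xₖ−Xₖ₋₁)(Yₖ+Yₖ₋₁) = (1/10)(0.0040+0.0000) + (1/10)(0.0100+0.0040) + (1/10)(0.0220+0.0100) + (1/10)(0.0640+0.0220) + (1/10)(0.1280+0.0640) + (1/10)(0.1950+0.1280) + (1/10)(0.3380+0.1950) + (1/10)(0.5370+0.3380) + (1/10)(0.7610+0.5370) + (1/10)(1.0000+0.7610)
  = 0.0004 + 0.0014 + 0.0032 + 0.0086 + 0.0192 + 0.0323 + 0.0533 + 0.0875 + 0.1298 + 0.1761 = 0.5118
G = 1 − 0.5118 = 0.4882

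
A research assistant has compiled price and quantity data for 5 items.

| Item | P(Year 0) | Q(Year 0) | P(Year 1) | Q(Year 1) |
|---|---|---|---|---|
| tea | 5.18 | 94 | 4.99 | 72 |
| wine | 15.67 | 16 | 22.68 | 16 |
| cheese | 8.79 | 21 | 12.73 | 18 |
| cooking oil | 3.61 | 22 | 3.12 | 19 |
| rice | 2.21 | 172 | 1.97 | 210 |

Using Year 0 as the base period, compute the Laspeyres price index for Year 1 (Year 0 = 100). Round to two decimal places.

109.04

Laspeyres price index uses base-period quantities as weights.
ΣP(Year 1)·Q(Year 0) = 4.99×94 + 22.68×16 + 12.73×21 + 3.12×22 + 1.97×172 = 469.06 + 362.88 + 267.33 + 68.64 + 338.84 = 1506.75
ΣP(Year 0)·Q(Year 0) = 5.18×94 + 15.67×16 + 8.79×21 + 3.61×22 + 2.21×172 = 486.92 + 250.72 + 184.59 + 79.42 + 380.12 = 1381.77
Index = 1506.75 / 1381.77 × 100 = 109.0449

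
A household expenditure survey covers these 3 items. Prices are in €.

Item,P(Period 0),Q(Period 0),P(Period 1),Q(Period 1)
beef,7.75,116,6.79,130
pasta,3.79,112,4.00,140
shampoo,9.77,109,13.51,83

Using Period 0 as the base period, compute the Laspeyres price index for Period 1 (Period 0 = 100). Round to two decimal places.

Laspeyres price index uses base-period quantities as weights.
ΣP(Period 1)·Q(Period 0) = 6.79×116 + 4.00×112 + 13.51×109 = 787.64 + 448 + 1472.59 = 2708.23
ΣP(Period 0)·Q(Period 0) = 7.75×116 + 3.79×112 + 9.77×109 = 899 + 424.48 + 1064.93 = 2388.41
Index = 2708.23 / 2388.41 × 100 = 113.3905

113.39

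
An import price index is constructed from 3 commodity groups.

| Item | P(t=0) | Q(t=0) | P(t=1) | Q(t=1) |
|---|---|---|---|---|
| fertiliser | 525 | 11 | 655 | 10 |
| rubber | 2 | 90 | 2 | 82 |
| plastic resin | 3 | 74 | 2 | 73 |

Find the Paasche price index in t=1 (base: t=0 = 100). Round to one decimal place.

121.8

Paasche price index uses current-period quantities as weights.
ΣP(t=1)·Q(t=1) = 655×10 + 2×82 + 2×73 = 6550 + 164 + 146 = 6860
ΣP(t=0)·Q(t=1) = 525×10 + 2×82 + 3×73 = 5250 + 164 + 219 = 5633
Index = 6860 / 5633 × 100 = 121.7824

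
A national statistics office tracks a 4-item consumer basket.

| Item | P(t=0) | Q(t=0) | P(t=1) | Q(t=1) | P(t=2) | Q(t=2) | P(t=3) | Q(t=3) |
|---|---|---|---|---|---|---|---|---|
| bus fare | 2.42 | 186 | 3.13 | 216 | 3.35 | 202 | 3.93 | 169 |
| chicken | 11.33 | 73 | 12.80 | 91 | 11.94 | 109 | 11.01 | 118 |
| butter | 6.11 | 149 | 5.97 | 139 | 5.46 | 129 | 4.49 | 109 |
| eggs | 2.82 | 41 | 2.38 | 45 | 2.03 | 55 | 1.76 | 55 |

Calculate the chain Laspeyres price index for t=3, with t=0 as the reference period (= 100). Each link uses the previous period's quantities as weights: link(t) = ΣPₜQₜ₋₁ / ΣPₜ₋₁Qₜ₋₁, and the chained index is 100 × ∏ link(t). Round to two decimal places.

99.48

Link t=0→t=1:
ΣP(t=1)Q(t=0) = 3.13×186 + 12.80×73 + 5.97×149 + 2.38×41 = 582.18 + 934.4 + 889.53 + 97.58 = 2503.69
ΣP(t=0)Q(t=0) = 2.42×186 + 11.33×73 + 6.11×149 + 2.82×41 = 450.12 + 827.09 + 910.39 + 115.62 = 2303.22
link = 2503.69/2303.22 = 1.087039
Link t=1→t=2:
ΣP(t=2)Q(t=1) = 3.35×216 + 11.94×91 + 5.46×139 + 2.03×45 = 723.6 + 1086.54 + 758.94 + 91.35 = 2660.43
ΣP(t=1)Q(t=1) = 3.13×216 + 12.80×91 + 5.97×139 + 2.38×45 = 676.08 + 1164.8 + 829.83 + 107.1 = 2777.81
link = 2660.43/2777.81 = 0.957744
Link t=2→t=3:
ΣP(t=3)Q(t=2) = 3.93×202 + 11.01×109 + 4.49×129 + 1.76×55 = 793.86 + 1200.09 + 579.21 + 96.8 = 2669.96
ΣP(t=2)Q(t=2) = 3.35×202 + 11.94×109 + 5.46×129 + 2.03×55 = 676.7 + 1301.46 + 704.34 + 111.65 = 2794.15
link = 2669.96/2794.15 = 0.955554
Chained index = 100 × 1.087039 × 0.957744 × 0.955554 = 99.4831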